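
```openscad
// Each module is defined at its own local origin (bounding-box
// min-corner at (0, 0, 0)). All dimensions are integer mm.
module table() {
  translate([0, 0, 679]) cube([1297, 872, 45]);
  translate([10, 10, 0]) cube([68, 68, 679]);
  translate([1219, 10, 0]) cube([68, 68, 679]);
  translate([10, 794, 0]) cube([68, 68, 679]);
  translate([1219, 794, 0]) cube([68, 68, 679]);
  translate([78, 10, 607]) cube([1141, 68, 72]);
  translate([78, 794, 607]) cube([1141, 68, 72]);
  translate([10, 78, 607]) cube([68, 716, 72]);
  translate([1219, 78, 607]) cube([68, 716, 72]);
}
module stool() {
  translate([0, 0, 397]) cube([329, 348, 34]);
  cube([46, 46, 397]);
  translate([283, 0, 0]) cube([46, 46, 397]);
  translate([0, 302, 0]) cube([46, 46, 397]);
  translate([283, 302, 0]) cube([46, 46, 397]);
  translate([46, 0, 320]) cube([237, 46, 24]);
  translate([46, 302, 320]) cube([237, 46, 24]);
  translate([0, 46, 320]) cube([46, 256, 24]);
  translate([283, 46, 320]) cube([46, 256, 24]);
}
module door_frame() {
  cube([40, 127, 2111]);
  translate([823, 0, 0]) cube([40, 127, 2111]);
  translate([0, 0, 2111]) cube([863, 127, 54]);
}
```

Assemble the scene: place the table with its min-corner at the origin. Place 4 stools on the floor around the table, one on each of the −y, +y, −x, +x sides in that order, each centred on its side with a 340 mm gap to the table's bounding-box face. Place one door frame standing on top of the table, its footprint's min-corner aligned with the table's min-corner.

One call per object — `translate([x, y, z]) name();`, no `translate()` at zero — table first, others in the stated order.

table();
translate([484, -688, 0]) stool();
translate([484, 1212, 0]) stool();
translate([-669, 262, 0]) stool();
translate([1637, 262, 0]) stool();
translate([0, 0, 724]) door_frame();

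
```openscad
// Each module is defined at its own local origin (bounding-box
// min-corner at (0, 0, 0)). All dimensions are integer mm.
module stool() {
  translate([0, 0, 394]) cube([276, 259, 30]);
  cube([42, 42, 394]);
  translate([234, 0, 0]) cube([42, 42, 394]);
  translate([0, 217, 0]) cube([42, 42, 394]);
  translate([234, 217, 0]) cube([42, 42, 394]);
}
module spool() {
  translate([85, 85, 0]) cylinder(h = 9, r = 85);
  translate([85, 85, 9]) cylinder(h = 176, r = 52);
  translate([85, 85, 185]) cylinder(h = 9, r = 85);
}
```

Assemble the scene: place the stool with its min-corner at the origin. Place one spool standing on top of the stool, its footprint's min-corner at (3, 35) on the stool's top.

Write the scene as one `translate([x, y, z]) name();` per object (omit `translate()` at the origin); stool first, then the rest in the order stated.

stool();
translate([3, 35, 424]) spool();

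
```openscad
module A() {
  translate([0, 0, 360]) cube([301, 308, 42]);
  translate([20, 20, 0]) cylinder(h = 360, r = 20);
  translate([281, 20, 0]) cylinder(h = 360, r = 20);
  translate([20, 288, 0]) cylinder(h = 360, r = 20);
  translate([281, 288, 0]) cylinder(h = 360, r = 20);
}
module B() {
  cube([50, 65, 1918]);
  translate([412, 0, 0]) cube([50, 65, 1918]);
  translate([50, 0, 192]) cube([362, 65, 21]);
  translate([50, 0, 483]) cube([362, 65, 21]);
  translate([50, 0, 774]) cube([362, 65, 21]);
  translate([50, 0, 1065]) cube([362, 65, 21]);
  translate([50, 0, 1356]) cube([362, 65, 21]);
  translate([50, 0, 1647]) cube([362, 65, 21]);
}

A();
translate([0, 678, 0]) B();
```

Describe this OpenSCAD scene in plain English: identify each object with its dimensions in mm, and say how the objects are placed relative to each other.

A is a four-legged stool. The seat is 301×308 mm, 42 mm thick, top at z = 402 mm. It stands on four round legs, each 40 mm in diameter, from z = 0 to the seat underside, each leg's axis is inset half a diameter from the nearest pair of seat edges (so the leg's bounding box is flush with the corner).

B is a straight ladder. Two 50×65 mm vertical rails, 1918 mm tall, stand 462 mm apart (outside-to-outside) with their front faces coplanar on the −y side. 6 rungs, each 65 mm deep and 21 mm tall, span between the inner faces of the rails, front faces flush with the rails. The lowest rung's underside is at z = 192 mm and rungs are spaced 291 mm apart (underside to underside).

The ladder is on the floor beside the stool on its +y side.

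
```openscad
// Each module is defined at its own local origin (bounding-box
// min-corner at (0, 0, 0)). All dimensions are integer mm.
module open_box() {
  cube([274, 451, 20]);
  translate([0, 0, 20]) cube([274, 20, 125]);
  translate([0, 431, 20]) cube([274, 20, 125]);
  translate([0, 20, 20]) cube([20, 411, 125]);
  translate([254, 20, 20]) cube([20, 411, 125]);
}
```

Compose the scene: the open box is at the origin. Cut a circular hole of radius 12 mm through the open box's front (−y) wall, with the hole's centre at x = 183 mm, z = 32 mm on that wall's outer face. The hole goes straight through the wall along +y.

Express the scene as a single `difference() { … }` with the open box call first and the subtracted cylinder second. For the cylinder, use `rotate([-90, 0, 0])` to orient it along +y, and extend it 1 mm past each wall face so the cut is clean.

difference() {
  open_box();
  translate([183, -1, 32]) rotate([-90, 0, 0]) cylinder(h = 22, r = 12);
}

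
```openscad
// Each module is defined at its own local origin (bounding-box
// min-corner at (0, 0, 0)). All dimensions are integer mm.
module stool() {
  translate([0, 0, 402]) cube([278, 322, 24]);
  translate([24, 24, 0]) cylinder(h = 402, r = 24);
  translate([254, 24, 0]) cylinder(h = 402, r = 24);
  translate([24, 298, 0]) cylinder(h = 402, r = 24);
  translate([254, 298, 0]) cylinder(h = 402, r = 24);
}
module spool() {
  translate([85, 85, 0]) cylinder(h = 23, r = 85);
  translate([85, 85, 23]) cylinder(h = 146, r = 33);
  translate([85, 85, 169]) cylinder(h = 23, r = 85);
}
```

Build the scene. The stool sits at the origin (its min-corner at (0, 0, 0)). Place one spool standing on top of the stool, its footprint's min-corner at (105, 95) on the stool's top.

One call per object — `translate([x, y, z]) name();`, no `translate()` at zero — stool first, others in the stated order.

stool();
translate([105, 95, 426]) spool();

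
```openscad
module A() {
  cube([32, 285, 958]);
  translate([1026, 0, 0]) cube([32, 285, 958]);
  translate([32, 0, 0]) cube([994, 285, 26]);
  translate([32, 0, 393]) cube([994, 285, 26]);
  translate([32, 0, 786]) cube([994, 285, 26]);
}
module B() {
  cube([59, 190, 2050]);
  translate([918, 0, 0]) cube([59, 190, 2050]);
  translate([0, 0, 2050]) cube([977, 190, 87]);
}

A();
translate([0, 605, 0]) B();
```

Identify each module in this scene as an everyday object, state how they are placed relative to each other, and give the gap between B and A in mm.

The door frame's nearest face is 320 mm from the bookshelf's +y face.

A is a bookshelf. B is a door frame. The door frame is on the floor beside the bookshelf on its +y side. The gap between the door frame and the bookshelf is 320 mm.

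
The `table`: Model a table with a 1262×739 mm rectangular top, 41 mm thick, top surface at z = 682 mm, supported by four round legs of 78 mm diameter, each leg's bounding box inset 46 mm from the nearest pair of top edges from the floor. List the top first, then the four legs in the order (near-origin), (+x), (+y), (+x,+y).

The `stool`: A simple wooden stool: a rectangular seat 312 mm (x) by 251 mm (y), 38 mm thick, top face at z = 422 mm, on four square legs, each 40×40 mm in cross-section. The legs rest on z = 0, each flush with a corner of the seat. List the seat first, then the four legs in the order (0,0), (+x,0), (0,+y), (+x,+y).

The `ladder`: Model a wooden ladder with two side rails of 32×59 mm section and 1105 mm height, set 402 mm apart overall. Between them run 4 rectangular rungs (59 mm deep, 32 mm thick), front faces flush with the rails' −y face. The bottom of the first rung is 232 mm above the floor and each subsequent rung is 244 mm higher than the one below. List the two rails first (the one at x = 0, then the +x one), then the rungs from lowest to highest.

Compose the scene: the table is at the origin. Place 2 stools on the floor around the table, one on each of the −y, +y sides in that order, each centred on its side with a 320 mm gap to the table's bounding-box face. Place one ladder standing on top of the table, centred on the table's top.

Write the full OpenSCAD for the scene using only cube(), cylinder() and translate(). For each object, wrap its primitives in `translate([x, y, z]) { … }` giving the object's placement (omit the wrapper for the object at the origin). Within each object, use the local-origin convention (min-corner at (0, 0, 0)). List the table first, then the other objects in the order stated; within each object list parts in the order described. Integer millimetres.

translate([0, 0, 641]) cube([1262, 739, 41]);
translate([85, 85, 0]) cylinder(h = 641, r = 39);
translate([1177, 85, 0]) cylinder(h = 641, r = 39);
translate([85, 654, 0]) cylinder(h = 641, r = 39);
translate([1177, 654, 0]) cylinder(h = 641, r = 39);
translate([475, -571, 0]) {
  translate([0, 0, 384]) cube([312, 251, 38]);
  cube([40, 40, 384]);
  translate([272, 0, 0]) cube([40, 40, 384]);
  translate([0, 211, 0]) cube([40, 40, 384]);
  translate([272, 211, 0]) cube([40, 40, 384]);
}
translate([475, 1059, 0]) {
  translate([0, 0, 384]) cube([312, 251, 38]);
  cube([40, 40, 384]);
  translate([272, 0, 0]) cube([40, 40, 384]);
  translate([0, 211, 0]) cube([40, 40, 384]);
  translate([272, 211, 0]) cube([40, 40, 384]);
}
translate([430, 340, 682]) {
  cube([32, 59, 1105]);
  translate([370, 0, 0]) cube([32, 59, 1105]);
  translate([32, 0, 232]) cube([338, 59, 32]);
  translate([32, 0, 476]) cube([338, 59, 32]);
  translate([32, 0, 720]) cube([338, 59, 32]);
  translate([32, 0, 964]) cube([338, 59, 32]);
}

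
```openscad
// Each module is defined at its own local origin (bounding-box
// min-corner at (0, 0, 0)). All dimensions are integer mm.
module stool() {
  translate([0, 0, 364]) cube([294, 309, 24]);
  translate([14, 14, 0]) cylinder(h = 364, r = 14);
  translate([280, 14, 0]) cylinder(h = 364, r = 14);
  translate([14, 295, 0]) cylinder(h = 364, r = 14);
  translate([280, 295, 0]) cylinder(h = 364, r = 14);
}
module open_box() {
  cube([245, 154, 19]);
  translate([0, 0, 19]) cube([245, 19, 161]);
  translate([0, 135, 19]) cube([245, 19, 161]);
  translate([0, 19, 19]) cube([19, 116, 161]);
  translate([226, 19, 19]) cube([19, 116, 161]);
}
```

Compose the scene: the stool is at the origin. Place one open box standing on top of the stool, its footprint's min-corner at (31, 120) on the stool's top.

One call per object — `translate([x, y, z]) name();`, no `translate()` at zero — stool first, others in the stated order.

stool();
translate([31, 120, 388]) open_box();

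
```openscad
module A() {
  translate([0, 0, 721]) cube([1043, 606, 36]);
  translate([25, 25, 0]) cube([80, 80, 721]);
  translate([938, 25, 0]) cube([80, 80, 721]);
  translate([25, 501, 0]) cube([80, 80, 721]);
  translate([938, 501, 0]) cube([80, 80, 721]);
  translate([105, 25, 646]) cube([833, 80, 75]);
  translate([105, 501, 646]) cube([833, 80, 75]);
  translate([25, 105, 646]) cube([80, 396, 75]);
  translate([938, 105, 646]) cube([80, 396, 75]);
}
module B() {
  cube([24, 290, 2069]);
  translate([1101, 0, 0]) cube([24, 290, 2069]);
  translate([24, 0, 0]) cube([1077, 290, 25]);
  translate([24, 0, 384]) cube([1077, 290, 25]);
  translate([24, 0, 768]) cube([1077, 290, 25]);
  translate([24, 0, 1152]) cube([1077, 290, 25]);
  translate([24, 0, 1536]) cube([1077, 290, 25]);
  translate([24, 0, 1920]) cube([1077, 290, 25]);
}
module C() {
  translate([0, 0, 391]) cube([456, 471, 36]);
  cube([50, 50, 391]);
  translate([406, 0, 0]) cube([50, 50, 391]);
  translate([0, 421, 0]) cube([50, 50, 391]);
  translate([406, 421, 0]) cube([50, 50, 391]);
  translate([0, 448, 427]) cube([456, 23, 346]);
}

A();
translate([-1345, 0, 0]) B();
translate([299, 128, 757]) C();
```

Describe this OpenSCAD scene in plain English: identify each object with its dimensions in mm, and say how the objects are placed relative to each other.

A is a table with a 1043×606 mm rectangular top, 36 mm thick, top surface at z = 757 mm, supported by four 80×80 mm square legs, each inset 25 mm from the nearest pair of top edges, running from the floor. Four apron rails, 80 mm thick and 75 mm tall, run between adjacent legs with their top edges flush with the underside of the top and their outer faces flush with the legs' outer faces.

B is a bookshelf 1125 mm wide overall, 290 mm deep and 2069 mm tall. The two sides are 24 mm thick vertical panels. 6 horizontal shelves of 25 mm thickness span between the inner faces of the sides; the lowest shelf sits on the floor and shelves are stacked with a clear vertical gap of 359 mm between each pair.

C is a chair. The seat is a 456×471×36 mm slab with its top at z = 427 mm, on four 50×50 mm corner legs (flush with the seat edges, standing on z = 0). A flat backrest 23 mm thick, 346 mm tall, spans the full seat width and rises from the seat top along its +y edge, rear face flush with the rear of the seat.

The bookshelf is on the floor beside the table on its −x side. The chair is on top of the table.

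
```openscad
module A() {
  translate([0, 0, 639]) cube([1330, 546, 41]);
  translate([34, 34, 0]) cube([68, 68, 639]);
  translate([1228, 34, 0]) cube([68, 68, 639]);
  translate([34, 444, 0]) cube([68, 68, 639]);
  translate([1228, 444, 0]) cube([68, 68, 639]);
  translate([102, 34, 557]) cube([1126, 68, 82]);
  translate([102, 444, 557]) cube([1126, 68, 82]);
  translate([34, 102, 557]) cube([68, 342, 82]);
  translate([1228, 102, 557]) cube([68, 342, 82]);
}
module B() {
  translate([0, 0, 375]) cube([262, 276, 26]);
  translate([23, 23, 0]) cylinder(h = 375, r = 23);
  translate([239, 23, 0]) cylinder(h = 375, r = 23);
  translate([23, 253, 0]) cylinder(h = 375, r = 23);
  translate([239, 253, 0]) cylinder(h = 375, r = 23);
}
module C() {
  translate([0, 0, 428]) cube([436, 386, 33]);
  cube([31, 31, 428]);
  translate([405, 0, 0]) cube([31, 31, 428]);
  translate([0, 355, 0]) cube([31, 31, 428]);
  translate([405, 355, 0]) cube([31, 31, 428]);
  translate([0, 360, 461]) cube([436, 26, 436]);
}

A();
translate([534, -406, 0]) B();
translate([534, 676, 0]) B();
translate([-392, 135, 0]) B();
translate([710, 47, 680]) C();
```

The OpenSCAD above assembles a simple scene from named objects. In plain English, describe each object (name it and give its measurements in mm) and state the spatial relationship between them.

A is a rectangular dining table. The top is 1330×546×41 mm with its upper surface at z = 680 mm. It stands on four 68×68 mm square legs, each inset 34 mm from the nearest pair of top edges, running from the floor to the underside of the top. Four apron rails, 68 mm thick and 82 mm tall, run between adjacent legs with their top edges flush with the underside of the top and their outer faces flush with the legs' outer faces.

B is a four-legged stool. The seat is a 262×276×26 mm slab whose top surface is at z = 401 mm; four round legs, each 46 mm in diameter, run from the floor (z = 0) to the underside of the seat, each leg's axis is inset half a diameter from the nearest pair of seat edges (so the leg's bounding box is flush with the corner).

C is a chair: 436×386 mm seat, 33 mm thick, top at z = 461 mm, on four 31 mm square corner legs flush with the seat edges. A 26 mm thick backrest slab spans the full seat width, extending 436 mm above the seat top, its back face flush with the seat's +y edge.

Three stools sit around the table at the −y, +y, −x sides. The chair is on top of the table.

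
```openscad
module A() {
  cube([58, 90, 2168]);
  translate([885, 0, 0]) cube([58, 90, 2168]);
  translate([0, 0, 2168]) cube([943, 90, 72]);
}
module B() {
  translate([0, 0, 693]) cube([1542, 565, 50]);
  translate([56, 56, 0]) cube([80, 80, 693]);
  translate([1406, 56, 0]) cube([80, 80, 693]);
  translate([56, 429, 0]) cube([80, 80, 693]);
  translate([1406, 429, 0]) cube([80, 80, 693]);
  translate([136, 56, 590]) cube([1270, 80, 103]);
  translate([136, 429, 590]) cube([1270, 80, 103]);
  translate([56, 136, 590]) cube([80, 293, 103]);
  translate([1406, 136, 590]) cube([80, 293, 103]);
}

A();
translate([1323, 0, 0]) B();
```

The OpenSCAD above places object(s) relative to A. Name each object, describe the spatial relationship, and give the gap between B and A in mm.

A is a door frame. B is a table. The table is on the floor beside the door frame on its +x side. The gap between the table and the door frame is 380 mm.

The table's nearest face is 380 mm from the door frame's +x face.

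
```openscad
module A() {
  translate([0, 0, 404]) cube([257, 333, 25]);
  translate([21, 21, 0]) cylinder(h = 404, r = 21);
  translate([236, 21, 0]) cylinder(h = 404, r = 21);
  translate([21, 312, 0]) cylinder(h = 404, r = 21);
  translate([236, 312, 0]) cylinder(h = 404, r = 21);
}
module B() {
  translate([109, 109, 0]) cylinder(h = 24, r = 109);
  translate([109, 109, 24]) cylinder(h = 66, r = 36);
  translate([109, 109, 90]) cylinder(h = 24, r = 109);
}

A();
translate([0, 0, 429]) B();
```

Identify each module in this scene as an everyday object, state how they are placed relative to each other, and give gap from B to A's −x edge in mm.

The spool's min-x is at 0; the stool's min-x is 0; gap = 0 mm.

A is a stool. B is a spool. The spool is on top of the stool. The gap from the spool to the stool's −x edge is 0 mm.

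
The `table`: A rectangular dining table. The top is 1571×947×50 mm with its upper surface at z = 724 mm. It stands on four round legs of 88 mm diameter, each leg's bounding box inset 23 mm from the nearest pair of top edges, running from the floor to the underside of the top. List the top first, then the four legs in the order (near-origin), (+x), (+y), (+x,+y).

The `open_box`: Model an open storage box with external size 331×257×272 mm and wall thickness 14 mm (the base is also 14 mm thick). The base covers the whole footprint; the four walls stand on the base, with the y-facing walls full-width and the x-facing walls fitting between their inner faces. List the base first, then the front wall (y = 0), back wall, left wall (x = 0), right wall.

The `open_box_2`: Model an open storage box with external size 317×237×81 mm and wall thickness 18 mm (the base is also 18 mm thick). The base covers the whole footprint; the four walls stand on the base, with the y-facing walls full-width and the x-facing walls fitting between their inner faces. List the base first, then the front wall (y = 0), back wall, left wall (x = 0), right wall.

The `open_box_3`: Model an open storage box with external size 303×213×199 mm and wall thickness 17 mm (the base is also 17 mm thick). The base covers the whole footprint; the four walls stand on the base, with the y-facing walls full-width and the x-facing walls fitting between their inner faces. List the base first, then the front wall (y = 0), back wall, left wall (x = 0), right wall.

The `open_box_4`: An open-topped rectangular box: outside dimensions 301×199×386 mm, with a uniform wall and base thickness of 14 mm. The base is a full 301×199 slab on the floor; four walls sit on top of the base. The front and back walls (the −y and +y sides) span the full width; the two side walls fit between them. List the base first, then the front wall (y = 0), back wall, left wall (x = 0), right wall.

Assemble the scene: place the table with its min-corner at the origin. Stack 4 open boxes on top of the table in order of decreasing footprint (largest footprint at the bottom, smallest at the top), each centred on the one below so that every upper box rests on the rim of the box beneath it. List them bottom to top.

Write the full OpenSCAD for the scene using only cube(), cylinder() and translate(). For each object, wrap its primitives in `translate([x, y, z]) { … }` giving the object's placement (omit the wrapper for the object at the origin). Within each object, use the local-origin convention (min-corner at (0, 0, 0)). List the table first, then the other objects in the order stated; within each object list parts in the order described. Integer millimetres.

translate([0, 0, 674]) cube([1571, 947, 50]);
translate([67, 67, 0]) cylinder(h = 674, r = 44);
translate([1504, 67, 0]) cylinder(h = 674, r = 44);
translate([67, 880, 0]) cylinder(h = 674, r = 44);
translate([1504, 880, 0]) cylinder(h = 674, r = 44);
translate([620, 345, 724]) {
  cube([331, 257, 14]);
  translate([0, 0, 14]) cube([331, 14, 258]);
  translate([0, 243, 14]) cube([331, 14, 258]);
  translate([0, 14, 14]) cube([14, 229, 258]);
  translate([317, 14, 14]) cube([14, 229, 258]);
}
translate([627, 355, 996]) {
  cube([317, 237, 18]);
  translate([0, 0, 18]) cube([317, 18, 63]);
  translate([0, 219, 18]) cube([317, 18, 63]);
  translate([0, 18, 18]) cube([18, 201, 63]);
  translate([299, 18, 18]) cube([18, 201, 63]);
}
translate([634, 367, 1077]) {
  cube([303, 213, 17]);
  translate([0, 0, 17]) cube([303, 17, 182]);
  translate([0, 196, 17]) cube([303, 17, 182]);
  translate([0, 17, 17]) cube([17, 179, 182]);
  translate([286, 17, 17]) cube([17, 179, 182]);
}
translate([635, 374, 1276]) {
  cube([301, 199, 14]);
  translate([0, 0, 14]) cube([301, 14, 372]);
  translate([0, 185, 14]) cube([301, 14, 372]);
  translate([0, 14, 14]) cube([14, 171, 372]);
  translate([287, 14, 14]) cube([14, 171, 372]);
}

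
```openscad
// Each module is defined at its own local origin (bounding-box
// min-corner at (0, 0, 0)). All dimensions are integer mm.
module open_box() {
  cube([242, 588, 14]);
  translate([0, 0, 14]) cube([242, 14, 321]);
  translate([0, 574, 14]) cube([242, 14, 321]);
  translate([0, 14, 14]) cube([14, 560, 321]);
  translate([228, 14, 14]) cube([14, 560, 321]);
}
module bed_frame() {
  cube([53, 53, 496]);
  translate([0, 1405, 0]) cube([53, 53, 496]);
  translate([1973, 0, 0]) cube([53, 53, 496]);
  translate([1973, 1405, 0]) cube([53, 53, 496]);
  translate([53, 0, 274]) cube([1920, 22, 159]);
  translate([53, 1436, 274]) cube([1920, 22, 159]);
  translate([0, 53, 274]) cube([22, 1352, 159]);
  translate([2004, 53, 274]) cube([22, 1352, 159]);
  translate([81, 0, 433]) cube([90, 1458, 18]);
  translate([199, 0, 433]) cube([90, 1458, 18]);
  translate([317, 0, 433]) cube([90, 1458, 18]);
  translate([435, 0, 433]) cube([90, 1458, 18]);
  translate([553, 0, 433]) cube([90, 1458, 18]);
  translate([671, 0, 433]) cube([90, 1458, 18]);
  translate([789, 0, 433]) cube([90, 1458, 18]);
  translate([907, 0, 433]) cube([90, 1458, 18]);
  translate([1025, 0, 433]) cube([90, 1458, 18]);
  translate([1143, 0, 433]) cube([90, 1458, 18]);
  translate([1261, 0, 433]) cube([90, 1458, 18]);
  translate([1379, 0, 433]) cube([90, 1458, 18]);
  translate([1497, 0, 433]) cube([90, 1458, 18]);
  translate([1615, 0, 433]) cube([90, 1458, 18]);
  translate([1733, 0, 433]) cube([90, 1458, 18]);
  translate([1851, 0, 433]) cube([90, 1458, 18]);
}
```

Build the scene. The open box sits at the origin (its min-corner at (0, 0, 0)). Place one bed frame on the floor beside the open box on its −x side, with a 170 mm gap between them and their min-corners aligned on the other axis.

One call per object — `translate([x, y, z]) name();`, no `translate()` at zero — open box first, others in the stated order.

open_box();
translate([-2196, 0, 0]) bed_frame();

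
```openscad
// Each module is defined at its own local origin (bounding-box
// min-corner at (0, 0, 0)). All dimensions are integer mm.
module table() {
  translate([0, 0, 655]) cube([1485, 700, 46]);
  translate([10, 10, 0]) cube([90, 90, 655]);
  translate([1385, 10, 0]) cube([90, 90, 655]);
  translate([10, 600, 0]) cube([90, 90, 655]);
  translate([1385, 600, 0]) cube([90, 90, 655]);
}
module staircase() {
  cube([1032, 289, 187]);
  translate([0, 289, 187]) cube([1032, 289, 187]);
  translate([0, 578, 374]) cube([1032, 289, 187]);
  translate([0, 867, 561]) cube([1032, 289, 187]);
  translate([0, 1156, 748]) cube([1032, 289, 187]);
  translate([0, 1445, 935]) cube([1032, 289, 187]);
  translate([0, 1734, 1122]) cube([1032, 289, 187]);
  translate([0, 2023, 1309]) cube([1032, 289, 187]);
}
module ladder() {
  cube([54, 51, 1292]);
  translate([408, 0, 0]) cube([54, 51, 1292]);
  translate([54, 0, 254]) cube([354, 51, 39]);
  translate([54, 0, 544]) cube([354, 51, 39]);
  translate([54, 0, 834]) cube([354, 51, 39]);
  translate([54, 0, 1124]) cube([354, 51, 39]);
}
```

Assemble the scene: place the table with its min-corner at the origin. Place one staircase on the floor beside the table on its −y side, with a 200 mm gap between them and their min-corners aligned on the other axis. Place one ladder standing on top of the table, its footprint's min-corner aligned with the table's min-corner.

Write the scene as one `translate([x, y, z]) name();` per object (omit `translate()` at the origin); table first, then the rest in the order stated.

table();
translate([0, -2512, 0]) staircase();
translate([0, 0, 701]) ladder();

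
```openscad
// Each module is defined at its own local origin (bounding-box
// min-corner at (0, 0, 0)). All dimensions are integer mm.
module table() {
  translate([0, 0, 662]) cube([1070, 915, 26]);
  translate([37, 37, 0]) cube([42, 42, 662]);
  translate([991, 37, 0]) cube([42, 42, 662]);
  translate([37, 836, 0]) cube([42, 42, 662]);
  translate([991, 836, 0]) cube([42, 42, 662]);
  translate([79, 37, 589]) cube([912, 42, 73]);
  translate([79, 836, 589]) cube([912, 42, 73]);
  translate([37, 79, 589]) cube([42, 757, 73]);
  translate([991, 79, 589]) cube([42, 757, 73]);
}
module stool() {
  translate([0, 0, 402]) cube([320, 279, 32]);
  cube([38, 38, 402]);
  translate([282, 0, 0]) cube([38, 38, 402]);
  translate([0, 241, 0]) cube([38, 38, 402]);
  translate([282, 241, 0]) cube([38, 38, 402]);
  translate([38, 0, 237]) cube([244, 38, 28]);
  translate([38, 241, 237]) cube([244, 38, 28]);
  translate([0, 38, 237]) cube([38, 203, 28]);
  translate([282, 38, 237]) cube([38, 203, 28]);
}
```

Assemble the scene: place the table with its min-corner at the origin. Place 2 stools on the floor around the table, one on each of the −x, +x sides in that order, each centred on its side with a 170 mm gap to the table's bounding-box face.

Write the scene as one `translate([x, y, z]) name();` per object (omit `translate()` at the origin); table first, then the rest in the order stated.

table();
translate([-490, 318, 0]) stool();
translate([1240, 318, 0]) stool();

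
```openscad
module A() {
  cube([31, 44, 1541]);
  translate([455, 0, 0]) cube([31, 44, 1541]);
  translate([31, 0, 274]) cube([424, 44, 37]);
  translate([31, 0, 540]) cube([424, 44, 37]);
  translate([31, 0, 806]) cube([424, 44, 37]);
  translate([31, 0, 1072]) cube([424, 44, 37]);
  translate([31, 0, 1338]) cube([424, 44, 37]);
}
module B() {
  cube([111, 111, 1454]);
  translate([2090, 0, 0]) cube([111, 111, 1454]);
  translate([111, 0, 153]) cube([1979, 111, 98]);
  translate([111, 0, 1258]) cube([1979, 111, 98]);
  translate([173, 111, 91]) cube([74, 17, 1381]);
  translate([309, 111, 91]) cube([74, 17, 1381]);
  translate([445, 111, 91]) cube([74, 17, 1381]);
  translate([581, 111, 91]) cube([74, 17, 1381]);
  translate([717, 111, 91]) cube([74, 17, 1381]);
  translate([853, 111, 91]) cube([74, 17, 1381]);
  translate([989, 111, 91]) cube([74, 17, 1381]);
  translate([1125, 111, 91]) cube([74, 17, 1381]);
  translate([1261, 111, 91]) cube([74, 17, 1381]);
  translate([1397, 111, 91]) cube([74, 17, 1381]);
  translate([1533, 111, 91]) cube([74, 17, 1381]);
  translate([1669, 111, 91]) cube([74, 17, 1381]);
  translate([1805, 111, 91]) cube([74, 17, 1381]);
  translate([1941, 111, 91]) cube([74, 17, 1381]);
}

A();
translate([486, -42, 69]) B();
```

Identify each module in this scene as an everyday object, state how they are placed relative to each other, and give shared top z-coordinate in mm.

Both tops at z = 1541 mm.

A is a ladder. B is a fence section. The fence section is beside the ladder with their tops flush at z = 1541. The shared top z-coordinate is 1541 mm.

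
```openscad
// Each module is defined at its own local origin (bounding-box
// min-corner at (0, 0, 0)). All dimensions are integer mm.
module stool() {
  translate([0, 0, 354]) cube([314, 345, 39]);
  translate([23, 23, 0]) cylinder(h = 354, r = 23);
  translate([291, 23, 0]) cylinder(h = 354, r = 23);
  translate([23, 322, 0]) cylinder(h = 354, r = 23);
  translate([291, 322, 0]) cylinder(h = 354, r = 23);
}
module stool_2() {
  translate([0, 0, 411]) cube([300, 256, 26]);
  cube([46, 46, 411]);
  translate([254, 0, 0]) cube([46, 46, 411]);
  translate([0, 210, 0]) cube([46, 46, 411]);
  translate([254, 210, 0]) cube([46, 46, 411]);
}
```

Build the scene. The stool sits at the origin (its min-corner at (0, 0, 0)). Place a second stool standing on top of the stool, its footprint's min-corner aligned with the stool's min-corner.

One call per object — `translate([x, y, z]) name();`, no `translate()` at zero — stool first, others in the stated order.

stool();
translate([0, 0, 393]) stool_2();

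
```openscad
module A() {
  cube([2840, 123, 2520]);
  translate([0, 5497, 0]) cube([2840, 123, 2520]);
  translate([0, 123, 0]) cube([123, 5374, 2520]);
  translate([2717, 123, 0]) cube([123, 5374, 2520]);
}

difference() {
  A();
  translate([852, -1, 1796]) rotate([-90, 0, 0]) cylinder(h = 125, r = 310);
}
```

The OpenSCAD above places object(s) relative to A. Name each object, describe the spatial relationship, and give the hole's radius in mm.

The subtracted cylinder has r = 310 mm.

A is a house frame. The house frame has a circular hole through its front wall. The hole's radius is 310 mm.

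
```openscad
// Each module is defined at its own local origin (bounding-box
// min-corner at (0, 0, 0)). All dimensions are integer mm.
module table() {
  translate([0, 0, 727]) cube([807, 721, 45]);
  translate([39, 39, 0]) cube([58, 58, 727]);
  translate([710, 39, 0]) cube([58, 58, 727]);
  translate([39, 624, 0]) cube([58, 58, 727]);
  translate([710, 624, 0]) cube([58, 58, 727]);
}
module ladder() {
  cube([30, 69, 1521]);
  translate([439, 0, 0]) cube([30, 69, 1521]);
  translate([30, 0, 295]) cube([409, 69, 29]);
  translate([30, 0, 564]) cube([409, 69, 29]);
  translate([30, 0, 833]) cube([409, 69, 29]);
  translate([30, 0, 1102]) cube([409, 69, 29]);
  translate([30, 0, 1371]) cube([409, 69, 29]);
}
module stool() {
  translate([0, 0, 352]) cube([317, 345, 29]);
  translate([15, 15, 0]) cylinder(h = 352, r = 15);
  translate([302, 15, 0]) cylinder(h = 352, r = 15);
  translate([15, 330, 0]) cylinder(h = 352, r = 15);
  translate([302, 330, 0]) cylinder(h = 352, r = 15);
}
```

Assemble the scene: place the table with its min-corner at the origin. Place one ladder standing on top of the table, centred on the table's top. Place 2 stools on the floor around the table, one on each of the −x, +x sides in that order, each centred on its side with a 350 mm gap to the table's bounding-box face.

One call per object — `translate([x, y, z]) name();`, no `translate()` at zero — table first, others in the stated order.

table();
translate([169, 326, 772]) ladder();
translate([-667, 188, 0]) stool();
translate([1157, 188, 0]) stool();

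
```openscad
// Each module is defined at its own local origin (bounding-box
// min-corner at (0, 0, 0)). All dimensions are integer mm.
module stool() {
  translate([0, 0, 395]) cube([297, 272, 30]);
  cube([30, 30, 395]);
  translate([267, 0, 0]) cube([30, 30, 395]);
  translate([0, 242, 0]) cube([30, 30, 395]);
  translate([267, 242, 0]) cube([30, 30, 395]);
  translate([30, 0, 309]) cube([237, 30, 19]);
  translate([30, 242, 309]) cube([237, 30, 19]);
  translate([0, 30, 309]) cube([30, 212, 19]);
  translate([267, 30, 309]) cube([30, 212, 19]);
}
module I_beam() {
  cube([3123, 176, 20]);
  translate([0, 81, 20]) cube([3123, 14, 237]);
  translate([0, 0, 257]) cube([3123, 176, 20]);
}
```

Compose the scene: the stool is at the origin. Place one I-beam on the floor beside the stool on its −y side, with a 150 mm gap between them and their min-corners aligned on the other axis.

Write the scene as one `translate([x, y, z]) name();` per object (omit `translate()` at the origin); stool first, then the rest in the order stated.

stool();
translate([0, -326, 0]) I_beam();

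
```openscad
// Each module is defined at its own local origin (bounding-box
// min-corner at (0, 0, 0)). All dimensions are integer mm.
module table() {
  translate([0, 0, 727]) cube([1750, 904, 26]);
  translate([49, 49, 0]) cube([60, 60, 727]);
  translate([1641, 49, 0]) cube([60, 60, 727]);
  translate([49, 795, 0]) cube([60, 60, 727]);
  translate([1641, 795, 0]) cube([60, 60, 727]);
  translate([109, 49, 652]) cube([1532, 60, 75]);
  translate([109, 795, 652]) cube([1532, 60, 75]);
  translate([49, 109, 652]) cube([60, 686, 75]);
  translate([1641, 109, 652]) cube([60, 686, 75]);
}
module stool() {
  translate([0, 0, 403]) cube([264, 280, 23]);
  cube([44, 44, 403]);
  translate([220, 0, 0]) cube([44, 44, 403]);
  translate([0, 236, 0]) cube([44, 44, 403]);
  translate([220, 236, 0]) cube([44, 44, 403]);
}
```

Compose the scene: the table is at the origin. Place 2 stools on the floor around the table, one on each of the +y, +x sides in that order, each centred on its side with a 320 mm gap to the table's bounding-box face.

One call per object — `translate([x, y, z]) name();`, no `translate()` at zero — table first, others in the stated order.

table();
translate([743, 1224, 0]) stool();
translate([2070, 312, 0]) stool();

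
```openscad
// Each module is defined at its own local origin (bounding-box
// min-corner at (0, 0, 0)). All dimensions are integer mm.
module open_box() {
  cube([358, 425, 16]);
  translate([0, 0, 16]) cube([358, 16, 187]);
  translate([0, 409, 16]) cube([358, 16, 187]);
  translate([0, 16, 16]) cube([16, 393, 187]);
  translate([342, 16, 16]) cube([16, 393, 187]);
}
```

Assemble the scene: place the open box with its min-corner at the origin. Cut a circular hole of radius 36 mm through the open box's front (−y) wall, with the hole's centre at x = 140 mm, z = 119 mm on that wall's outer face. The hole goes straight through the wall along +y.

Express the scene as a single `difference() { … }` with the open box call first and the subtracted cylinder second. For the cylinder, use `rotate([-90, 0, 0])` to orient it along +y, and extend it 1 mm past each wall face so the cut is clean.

difference() {
  open_box();
  translate([140, -1, 119]) rotate([-90, 0, 0]) cylinder(h = 18, r = 36);
}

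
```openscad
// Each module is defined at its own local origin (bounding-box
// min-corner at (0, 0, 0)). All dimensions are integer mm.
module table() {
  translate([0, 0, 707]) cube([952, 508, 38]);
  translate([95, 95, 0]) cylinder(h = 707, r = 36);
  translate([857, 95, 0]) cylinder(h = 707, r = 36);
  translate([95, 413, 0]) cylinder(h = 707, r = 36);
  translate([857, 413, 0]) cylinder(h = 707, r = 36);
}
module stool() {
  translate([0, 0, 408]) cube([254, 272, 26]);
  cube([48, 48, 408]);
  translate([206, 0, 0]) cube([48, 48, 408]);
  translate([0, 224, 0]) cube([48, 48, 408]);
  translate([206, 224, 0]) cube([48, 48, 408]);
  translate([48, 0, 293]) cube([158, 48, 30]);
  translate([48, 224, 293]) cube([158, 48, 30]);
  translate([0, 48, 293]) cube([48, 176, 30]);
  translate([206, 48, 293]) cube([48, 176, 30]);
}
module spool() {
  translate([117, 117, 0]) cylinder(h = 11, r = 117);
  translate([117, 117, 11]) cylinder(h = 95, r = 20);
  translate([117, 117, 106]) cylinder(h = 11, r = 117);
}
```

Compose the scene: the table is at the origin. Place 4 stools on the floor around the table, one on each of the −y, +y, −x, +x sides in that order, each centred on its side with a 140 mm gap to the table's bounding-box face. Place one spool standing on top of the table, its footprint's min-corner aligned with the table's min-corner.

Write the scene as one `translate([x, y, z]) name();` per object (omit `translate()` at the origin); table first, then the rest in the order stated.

table();
translate([349, -412, 0]) stool();
translate([349, 648, 0]) stool();
translate([-394, 118, 0]) stool();
translate([1092, 118, 0]) stool();
translate([0, 0, 745]) spool();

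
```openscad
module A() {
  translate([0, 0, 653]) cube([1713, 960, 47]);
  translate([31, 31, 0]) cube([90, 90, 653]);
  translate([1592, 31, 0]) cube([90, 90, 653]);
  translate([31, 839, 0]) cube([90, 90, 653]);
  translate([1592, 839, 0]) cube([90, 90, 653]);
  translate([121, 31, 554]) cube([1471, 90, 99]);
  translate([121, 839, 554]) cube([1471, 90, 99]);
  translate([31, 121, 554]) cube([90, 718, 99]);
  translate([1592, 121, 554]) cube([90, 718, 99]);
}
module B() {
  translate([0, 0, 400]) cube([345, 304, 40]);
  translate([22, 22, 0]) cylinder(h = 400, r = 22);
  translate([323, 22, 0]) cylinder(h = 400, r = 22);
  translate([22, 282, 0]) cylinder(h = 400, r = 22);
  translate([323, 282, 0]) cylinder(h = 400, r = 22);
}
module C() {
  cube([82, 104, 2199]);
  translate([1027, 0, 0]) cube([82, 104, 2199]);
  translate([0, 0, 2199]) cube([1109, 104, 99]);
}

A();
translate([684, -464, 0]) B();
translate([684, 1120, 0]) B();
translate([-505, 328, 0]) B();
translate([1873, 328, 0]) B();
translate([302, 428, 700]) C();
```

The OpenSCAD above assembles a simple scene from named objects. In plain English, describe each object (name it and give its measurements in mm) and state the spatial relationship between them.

A is a table: top 1713 mm (x) × 960 mm (y), 47 mm thick, upper face at z = 700 mm, on four 90×90 mm square legs, each inset 31 mm from the nearest pair of top edges, running from z = 0 to the bottom of the top. Four apron rails, 90 mm thick and 99 mm tall, run between adjacent legs with their top edges flush with the underside of the top and their outer faces flush with the legs' outer faces.

B is a four-legged stool. The seat is a 345×304×40 mm slab whose top surface is at z = 440 mm; four round legs, each 44 mm in diameter, run from the floor (z = 0) to the underside of the seat, each leg's axis is inset half a diameter from the nearest pair of seat edges (so the leg's bounding box is flush with the corner).

C is a door frame. The clear opening is 945 mm wide and 2199 mm high. Two 82 mm wide jambs, 104 mm deep, stand either side of the opening from the floor to the top of the opening. A 99 mm thick head sits across the top of both jambs, spanning the full outside width of the frame.

Four stools sit around the table at the −y, +y, −x, +x sides. The door frame is on top of the table, centred.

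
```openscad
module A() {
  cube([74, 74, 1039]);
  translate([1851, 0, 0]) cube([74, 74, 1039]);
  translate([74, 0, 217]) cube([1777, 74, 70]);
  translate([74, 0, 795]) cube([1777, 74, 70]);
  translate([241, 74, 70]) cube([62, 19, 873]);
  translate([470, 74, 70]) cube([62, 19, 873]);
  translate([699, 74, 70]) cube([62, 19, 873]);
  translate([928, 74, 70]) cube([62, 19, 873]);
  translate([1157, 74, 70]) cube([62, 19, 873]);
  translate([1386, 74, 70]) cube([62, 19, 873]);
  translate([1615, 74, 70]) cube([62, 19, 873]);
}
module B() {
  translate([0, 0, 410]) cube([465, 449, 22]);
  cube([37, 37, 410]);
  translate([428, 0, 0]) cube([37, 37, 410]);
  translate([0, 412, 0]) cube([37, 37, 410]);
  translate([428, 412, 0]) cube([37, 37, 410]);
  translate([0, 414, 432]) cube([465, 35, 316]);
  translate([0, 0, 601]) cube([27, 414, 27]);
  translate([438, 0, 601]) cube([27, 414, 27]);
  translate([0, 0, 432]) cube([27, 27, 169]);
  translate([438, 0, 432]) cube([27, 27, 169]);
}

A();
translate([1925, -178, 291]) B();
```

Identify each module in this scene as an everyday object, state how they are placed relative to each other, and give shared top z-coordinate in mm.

A is a fence section. B is a chair. The chair is beside the fence section with their tops flush at z = 1039. The shared top z-coordinate is 1039 mm.

Both tops at z = 1039 mm.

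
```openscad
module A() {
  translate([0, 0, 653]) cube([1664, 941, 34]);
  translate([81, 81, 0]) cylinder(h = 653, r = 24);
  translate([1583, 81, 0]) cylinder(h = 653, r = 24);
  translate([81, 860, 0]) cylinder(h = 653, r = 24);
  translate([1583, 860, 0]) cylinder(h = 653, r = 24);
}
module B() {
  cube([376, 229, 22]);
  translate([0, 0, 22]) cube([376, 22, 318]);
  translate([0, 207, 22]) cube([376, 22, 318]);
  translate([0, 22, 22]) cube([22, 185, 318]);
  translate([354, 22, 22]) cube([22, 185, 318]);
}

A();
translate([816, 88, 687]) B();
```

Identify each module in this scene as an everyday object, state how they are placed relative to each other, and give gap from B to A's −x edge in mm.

A is a table. B is an open box. The open box is on top of the table. The gap from the open box to the table's −x edge is 816 mm.

The open box's min-x is at 816; the table's min-x is 0; gap = 816 mm.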